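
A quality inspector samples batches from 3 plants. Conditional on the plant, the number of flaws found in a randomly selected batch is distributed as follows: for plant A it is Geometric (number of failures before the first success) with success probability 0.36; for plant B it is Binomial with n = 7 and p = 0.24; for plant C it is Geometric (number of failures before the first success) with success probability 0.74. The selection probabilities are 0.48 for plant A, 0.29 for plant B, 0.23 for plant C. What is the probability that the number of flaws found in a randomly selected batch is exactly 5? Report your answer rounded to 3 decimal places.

Conditional on each plant, P(X = 5): A: 0.0386547; B: 0.00965834; C: 0.000879222.
By total probability, P(X = 5) = 0.48·0.0386547 + 0.29·0.00965834 + 0.23·0.000879222 = 0.0215574.

0.022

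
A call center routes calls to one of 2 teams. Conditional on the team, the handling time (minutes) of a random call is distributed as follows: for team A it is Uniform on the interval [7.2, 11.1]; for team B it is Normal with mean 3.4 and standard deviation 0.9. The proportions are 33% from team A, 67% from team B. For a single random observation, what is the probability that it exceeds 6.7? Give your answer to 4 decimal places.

Conditional on each team, P(X > 6.7): A: 1; B: 0.000122866.
By total probability, P(X > 6.7) = 0.33·1 + 0.67·0.000122866 = 0.330082.

0.3301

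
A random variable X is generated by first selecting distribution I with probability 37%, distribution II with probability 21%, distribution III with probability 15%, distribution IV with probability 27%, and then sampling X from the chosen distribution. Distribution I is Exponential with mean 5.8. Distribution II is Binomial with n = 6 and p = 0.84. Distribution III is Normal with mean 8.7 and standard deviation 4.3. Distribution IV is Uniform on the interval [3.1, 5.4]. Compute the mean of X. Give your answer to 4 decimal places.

5.6569

Component means — I: 5.8; II: 5.04; III: 8.7; IV: 4.25.
E[X] = 0.37·5.8 + 0.21·5.04 + 0.15·8.7 + 0.27·4.25 = 5.6569.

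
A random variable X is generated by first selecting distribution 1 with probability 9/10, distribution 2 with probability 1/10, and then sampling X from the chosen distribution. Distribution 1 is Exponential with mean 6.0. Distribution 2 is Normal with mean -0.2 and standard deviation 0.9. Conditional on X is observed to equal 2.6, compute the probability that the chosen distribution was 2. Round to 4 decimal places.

0.0036

Likelihoods f(2.6 | ·): 1: 0.108057; 2: 0.00350668.
Posterior ∝ prior × likelihood. Numerator for 2: 0.1·0.00350668 = 0.000350668.
Normalizing constant: 0.9·0.108057 + 0.1·0.00350668 = 0.0976023.
P(2 | observation) = 0.000350668 / 0.0976023 = 0.00359283.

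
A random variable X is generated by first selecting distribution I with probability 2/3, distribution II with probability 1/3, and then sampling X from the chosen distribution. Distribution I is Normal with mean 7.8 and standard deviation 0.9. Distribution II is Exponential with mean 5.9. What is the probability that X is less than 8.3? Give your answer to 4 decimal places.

Conditional on each component, P(X < 8.3): I: 0.710743; II: 0.755069.
By total probability, P(X < 8.3) = 0.666667·0.710743 + 0.333333·0.755069 = 0.725518.

0.7255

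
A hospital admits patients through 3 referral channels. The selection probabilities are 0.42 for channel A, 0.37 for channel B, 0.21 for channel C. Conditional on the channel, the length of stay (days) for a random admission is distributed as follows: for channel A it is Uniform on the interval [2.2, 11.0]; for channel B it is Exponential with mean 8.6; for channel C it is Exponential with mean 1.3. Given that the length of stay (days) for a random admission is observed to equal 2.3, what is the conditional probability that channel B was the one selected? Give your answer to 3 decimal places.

Likelihoods f(2.3 | ·): A: 0.113636; B: 0.0889924; C: 0.131126.
Posterior ∝ prior × likelihood. Numerator for B: 0.37·0.0889924 = 0.0329272.
Normalizing constant: 0.42·0.113636 + 0.37·0.0889924 + 0.21·0.131126 = 0.108191.
P(B | observation) = 0.0329272 / 0.108191 = 0.304343.

0.304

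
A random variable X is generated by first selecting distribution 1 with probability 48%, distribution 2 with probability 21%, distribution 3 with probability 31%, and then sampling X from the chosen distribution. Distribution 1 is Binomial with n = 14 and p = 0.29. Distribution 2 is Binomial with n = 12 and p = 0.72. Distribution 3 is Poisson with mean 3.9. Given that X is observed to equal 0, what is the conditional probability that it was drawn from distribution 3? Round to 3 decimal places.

Likelihoods P(X=0 | ·): 1: 0.00827212; 2: 2.32218e-07; 3: 0.0202419.
Posterior ∝ prior × likelihood. Numerator for 3: 0.31·0.0202419 = 0.00627499.
Normalizing constant: 0.48·0.00827212 + 0.21·2.32218e-07 + 0.31·0.0202419 = 0.0102457.
P(3 | observation) = 0.00627499 / 0.0102457 = 0.612454.

0.612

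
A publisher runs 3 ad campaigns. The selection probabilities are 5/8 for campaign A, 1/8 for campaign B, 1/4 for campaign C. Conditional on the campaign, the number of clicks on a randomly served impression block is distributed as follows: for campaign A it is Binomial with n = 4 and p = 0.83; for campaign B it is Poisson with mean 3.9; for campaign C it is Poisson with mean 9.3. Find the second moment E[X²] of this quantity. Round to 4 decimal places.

33.5780

For each component E[X²] = Var + (mean)², giving A: 11.5868; B: 19.11; C: 95.79.
Overall E[X²] = 0.625·11.5868 + 0.125·19.11 + 0.25·95.79 = 33.578.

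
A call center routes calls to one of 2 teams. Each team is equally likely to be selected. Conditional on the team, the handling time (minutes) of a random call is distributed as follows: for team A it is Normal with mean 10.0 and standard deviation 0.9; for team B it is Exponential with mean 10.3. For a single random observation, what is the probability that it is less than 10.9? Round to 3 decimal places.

Conditional on each team, P(X < 10.9): A: 0.841345; B: 0.652938.
By total probability, P(X < 10.9) = 0.5·0.841345 + 0.5·0.652938 = 0.747141.

0.747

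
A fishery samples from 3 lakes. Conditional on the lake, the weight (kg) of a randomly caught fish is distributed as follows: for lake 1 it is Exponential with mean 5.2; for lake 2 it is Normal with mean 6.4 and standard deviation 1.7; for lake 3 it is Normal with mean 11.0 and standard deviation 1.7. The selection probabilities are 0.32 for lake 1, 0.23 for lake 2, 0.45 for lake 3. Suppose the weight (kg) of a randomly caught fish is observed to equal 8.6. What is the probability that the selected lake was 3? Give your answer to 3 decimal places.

0.526

Likelihoods f(8.6 | ·): 1: 0.0367909; 2: 0.101577; 3: 0.0866302.
Posterior ∝ prior × likelihood. Numerator for 3: 0.45·0.0866302 = 0.0389836.
Normalizing constant: 0.32·0.0367909 + 0.23·0.101577 + 0.45·0.0866302 = 0.0741194.
P(3 | observation) = 0.0389836 / 0.0741194 = 0.525957.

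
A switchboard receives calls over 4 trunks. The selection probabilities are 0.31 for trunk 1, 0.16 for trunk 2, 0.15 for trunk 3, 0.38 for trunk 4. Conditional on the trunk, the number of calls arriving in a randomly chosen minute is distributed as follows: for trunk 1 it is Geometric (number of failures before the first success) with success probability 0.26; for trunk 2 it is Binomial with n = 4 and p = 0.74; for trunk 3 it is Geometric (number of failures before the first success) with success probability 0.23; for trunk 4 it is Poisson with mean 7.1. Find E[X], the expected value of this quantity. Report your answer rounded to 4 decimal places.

4.5561

Component means — 1: 2.84615; 2: 2.96; 3: 3.34783; 4: 7.1.
E[X] = 0.31·2.84615 + 0.16·2.96 + 0.15·3.34783 + 0.38·7.1 = 4.55608.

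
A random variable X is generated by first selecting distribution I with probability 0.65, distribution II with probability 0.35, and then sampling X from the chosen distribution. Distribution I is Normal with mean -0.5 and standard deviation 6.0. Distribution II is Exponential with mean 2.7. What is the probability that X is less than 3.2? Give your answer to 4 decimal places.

0.7183

Conditional on each component, P(X < 3.2): I: 0.731273; II: 0.69431.
By total probability, P(X < 3.2) = 0.65·0.731273 + 0.35·0.69431 = 0.718336.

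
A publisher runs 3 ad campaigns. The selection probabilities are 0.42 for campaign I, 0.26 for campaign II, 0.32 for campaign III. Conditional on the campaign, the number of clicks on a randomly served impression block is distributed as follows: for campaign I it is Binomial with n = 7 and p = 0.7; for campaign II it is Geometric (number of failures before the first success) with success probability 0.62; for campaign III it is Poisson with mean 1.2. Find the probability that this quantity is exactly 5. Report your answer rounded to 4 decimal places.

0.1367

Conditional on each campaign, P(X = 5): I: 0.317652; II: 0.00491258; III: 0.00624556.
By total probability, P(X = 5) = 0.42·0.317652 + 0.26·0.00491258 + 0.32·0.00624556 = 0.13669.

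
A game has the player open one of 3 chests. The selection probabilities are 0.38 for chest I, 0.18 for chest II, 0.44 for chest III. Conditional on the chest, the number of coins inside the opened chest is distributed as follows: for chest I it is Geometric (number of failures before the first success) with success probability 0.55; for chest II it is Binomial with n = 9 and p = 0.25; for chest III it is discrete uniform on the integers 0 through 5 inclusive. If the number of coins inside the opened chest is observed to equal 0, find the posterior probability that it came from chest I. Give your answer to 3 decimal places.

0.706

Likelihoods P(X=0 | ·): I: 0.55; II: 0.0750847; III: 0.166667.
Posterior ∝ prior × likelihood. Numerator for I: 0.38·0.55 = 0.209.
Normalizing constant: 0.38·0.55 + 0.18·0.0750847 + 0.44·0.166667 = 0.295849.
P(I | observation) = 0.209 / 0.295849 = 0.706442.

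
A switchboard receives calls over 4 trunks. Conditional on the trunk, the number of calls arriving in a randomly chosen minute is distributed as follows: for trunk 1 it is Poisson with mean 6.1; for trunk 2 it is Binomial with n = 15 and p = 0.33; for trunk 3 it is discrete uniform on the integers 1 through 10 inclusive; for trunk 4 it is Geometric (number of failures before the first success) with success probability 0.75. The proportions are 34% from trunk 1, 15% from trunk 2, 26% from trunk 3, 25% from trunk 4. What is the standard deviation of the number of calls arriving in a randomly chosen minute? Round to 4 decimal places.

Per component, 1: μ=6.1, E[X²]=43.31; 2: μ=4.95, E[X²]=27.819; 3: μ=5.5, E[X²]=38.5; 4: μ=0.333333, E[X²]=0.555556.
E[X] = 0.34·6.1 + 0.15·4.95 + 0.26·5.5 + 0.25·0.333333 = 4.32983.
E[X²] = 0.34·43.31 + 0.15·27.819 + 0.26·38.5 + 0.25·0.555556 = 29.0471.
Var(X) = E[X²] − (E[X])² = 29.0471 − 18.7475 = 10.2997.
SD(X) = √10.2997 = 3.20931.

3.2093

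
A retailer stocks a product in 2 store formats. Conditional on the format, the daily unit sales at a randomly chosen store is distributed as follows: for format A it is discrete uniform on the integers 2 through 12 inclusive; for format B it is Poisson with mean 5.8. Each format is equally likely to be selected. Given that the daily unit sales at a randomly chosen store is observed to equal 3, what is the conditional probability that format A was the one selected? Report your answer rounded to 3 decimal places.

Likelihoods P(X=3 | ·): A: 0.0909091; B: 0.098452.
Posterior ∝ prior × likelihood. Numerator for A: 0.5·0.0909091 = 0.0454545.
Normalizing constant: 0.5·0.0909091 + 0.5·0.098452 = 0.0946806.
P(A | observation) = 0.0454545 / 0.0946806 = 0.480083.

0.480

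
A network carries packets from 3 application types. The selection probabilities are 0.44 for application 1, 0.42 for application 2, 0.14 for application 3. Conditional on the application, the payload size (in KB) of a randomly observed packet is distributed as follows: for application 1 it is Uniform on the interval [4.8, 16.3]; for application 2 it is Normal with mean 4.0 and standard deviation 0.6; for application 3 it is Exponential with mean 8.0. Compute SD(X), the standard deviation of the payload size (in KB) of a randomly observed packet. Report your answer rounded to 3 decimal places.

4.820

Per component, 1: μ=10.55, E[X²]=122.323; 2: μ=4, E[X²]=16.36; 3: μ=8, E[X²]=128.
E[X] = 0.44·10.55 + 0.42·4 + 0.14·8 = 7.442.
E[X²] = 0.44·122.323 + 0.42·16.36 + 0.14·128 = 78.6135.
Var(X) = E[X²] − (E[X])² = 78.6135 − 55.3834 = 23.2301.
SD(X) = √23.2301 = 4.81976.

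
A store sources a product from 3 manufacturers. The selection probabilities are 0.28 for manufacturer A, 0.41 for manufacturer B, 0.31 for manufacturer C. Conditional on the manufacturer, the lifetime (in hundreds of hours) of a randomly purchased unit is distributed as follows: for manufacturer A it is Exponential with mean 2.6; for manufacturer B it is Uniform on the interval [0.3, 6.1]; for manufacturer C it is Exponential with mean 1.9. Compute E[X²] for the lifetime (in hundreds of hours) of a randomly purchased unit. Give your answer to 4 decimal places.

11.3716

For each component E[X²] = Var + (mean)², giving A: 13.52; B: 13.0433; C: 7.22.
Overall E[X²] = 0.28·13.52 + 0.41·13.0433 + 0.31·7.22 = 11.3716.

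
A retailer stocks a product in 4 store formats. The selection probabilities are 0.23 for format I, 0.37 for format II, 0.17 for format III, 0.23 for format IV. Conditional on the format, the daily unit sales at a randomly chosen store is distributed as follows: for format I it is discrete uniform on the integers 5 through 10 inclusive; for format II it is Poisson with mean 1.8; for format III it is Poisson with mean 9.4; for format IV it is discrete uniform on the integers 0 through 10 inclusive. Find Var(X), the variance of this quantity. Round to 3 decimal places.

Per component, I: μ=7.5, E[X²]=59.1667; II: μ=1.8, E[X²]=5.04; III: μ=9.4, E[X²]=97.76; IV: μ=5, E[X²]=35.
E[X] = 0.23·7.5 + 0.37·1.8 + 0.17·9.4 + 0.23·5 = 5.139.
E[X²] = 0.23·59.1667 + 0.37·5.04 + 0.17·97.76 + 0.23·35 = 40.1423.
Var(X) = E[X²] − (E[X])² = 40.1423 − 26.4093 = 13.733.

13.733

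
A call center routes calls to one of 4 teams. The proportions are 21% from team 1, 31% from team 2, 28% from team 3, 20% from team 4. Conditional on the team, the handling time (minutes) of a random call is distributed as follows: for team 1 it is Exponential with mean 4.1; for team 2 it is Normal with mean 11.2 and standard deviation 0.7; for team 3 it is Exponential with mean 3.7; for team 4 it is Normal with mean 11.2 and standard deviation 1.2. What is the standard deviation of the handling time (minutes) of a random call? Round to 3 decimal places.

4.609

Per component, 1: μ=4.1, E[X²]=33.62; 2: μ=11.2, E[X²]=125.93; 3: μ=3.7, E[X²]=27.38; 4: μ=11.2, E[X²]=126.88.
E[X] = 0.21·4.1 + 0.31·11.2 + 0.28·3.7 + 0.2·11.2 = 7.609.
E[X²] = 0.21·33.62 + 0.31·125.93 + 0.28·27.38 + 0.2·126.88 = 79.1409.
Var(X) = E[X²] − (E[X])² = 79.1409 − 57.8969 = 21.244.
SD(X) = √21.244 = 4.60912.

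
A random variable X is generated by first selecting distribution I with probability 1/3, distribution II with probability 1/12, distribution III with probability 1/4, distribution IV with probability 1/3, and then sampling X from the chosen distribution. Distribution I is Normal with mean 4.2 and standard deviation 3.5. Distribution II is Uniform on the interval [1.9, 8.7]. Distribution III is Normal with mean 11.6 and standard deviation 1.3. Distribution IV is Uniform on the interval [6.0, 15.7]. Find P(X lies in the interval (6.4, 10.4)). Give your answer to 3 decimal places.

0.286

Conditional on each component, P(6.4 < X < 10.4): I: 0.22657; II: 0.338235; III: 0.177952; IV: 0.412371.
By total probability, P(6.4 < X < 10.4) = 0.333333·0.22657 + 0.0833333·0.338235 + 0.25·0.177952 + 0.333333·0.412371 = 0.285655.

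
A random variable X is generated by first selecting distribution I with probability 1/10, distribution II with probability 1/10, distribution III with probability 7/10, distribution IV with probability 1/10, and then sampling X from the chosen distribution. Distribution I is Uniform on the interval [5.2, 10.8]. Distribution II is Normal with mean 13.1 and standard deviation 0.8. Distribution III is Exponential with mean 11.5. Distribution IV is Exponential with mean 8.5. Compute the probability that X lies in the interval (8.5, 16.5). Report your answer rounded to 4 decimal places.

Conditional on each component, P(8.5 < X < 16.5): I: 0.410714; II: 0.999989; III: 0.239362; IV: 0.224344.
By total probability, P(8.5 < X < 16.5) = 0.1·0.410714 + 0.1·0.999989 + 0.7·0.239362 + 0.1·0.224344 = 0.331058.

0.3311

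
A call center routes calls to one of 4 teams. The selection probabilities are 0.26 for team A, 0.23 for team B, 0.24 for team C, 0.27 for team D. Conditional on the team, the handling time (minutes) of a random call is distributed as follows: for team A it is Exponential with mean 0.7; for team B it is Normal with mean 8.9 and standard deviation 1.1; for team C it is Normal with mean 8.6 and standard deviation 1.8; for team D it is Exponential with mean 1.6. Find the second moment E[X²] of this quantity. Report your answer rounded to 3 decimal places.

For each component E[X²] = Var + (mean)², giving A: 0.98; B: 80.42; C: 77.2; D: 5.12.
Overall E[X²] = 0.26·0.98 + 0.23·80.42 + 0.24·77.2 + 0.27·5.12 = 38.6618.

38.662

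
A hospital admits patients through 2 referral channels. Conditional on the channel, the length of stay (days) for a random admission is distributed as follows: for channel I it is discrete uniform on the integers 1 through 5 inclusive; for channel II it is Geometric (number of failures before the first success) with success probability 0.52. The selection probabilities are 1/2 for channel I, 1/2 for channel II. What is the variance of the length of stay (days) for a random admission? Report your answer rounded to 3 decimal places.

Per component, I: μ=3, E[X²]=11; II: μ=0.923077, E[X²]=2.62722.
E[X] = 0.5·3 + 0.5·0.923077 = 1.96154.
E[X²] = 0.5·11 + 0.5·2.62722 = 6.81361.
Var(X) = E[X²] − (E[X])² = 6.81361 − 3.84763 = 2.96598.

2.966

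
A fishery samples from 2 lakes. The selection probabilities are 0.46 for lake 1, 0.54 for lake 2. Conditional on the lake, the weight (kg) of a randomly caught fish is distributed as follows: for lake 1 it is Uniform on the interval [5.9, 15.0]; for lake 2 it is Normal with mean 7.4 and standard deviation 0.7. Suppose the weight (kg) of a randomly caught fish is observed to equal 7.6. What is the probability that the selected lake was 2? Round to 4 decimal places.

Likelihoods f(7.6 | ·): 1: 0.10989; 2: 0.547124.
Posterior ∝ prior × likelihood. Numerator for 2: 0.54·0.547124 = 0.295447.
Normalizing constant: 0.46·0.10989 + 0.54·0.547124 = 0.345996.
P(2 | observation) = 0.295447 / 0.345996 = 0.853902.

0.8539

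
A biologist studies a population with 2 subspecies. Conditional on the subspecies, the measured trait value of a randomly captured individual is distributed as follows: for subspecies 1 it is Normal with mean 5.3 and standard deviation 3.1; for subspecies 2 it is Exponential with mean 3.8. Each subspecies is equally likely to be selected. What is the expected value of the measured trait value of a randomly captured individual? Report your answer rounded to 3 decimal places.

4.550

Component means — 1: 5.3; 2: 3.8.
E[X] = 0.5·5.3 + 0.5·3.8 = 4.55.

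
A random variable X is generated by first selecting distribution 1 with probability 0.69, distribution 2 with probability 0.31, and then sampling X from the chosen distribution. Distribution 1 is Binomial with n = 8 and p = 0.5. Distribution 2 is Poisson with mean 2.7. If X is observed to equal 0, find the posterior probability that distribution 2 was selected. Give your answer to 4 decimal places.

0.8854

Likelihoods P(X=0 | ·): 1: 0.00390625; 2: 0.0672055.
Posterior ∝ prior × likelihood. Numerator for 2: 0.31·0.0672055 = 0.0208337.
Normalizing constant: 0.69·0.00390625 + 0.31·0.0672055 = 0.023529.
P(2 | observation) = 0.0208337 / 0.023529 = 0.885447.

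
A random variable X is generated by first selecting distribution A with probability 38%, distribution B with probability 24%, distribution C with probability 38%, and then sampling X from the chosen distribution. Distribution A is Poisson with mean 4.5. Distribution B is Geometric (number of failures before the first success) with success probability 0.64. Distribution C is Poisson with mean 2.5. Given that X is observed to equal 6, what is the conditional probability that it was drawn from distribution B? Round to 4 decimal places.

Likelihoods P(X=6 | ·): A: 0.12812; B: 0.00139314; C: 0.0278337.
Posterior ∝ prior × likelihood. Numerator for B: 0.24·0.00139314 = 0.000334354.
Normalizing constant: 0.38·0.12812 + 0.24·0.00139314 + 0.38·0.0278337 = 0.0595968.
P(B | observation) = 0.000334354 / 0.0595968 = 0.00561026.

0.0056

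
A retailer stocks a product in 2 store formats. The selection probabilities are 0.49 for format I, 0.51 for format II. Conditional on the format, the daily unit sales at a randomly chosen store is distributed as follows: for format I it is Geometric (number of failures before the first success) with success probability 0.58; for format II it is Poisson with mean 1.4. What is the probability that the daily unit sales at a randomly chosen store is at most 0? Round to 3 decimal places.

0.410

Conditional on each format, P(X ≤ 0): I: 0.58; II: 0.246597.
By total probability, P(X ≤ 0) = 0.49·0.58 + 0.51·0.246597 = 0.409964.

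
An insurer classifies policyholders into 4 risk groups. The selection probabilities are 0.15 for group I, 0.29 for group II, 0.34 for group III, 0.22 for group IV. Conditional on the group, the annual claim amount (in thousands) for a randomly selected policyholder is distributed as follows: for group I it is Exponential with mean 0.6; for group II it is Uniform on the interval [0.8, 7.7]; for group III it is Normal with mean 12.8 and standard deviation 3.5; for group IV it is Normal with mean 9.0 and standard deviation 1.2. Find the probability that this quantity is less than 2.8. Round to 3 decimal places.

Conditional on each group, P(X < 2.8): I: 0.990596; II: 0.289855; III: 0.00213737; IV: 1.19153e-07.
By total probability, P(X < 2.8) = 0.15·0.990596 + 0.29·0.289855 + 0.34·0.00213737 + 0.22·1.19153e-07 = 0.233374.

0.233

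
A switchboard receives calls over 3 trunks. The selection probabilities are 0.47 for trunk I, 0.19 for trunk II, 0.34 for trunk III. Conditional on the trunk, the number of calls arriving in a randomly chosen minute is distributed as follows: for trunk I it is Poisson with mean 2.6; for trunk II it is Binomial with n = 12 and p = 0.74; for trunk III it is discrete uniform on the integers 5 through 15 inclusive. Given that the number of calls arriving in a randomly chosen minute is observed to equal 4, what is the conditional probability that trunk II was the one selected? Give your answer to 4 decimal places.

Likelihoods P(X=4 | ·): I: 0.141422; II: 0.00309969; III: 0.
Posterior ∝ prior × likelihood. Numerator for II: 0.19·0.00309969 = 0.000588942.
Normalizing constant: 0.47·0.141422 + 0.19·0.00309969 + 0.34·0 = 0.0670572.
P(II | observation) = 0.000588942 / 0.0670572 = 0.00878268.

0.0088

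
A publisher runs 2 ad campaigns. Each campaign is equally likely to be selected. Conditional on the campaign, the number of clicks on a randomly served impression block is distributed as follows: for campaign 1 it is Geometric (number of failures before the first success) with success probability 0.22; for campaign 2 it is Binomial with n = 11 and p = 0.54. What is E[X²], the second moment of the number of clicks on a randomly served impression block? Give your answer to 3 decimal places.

For each component E[X²] = Var + (mean)², giving 1: 28.686; 2: 38.016.
Overall E[X²] = 0.5·28.686 + 0.5·38.016 = 33.351.

33.351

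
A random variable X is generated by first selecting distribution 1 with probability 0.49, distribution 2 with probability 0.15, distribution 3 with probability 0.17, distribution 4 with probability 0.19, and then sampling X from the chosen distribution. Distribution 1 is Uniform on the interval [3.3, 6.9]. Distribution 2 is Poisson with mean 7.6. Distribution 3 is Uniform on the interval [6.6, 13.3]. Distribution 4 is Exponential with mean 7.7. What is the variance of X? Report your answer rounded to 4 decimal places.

16.9230

Per component, 1: μ=5.1, E[X²]=27.09; 2: μ=7.6, E[X²]=65.36; 3: μ=9.95, E[X²]=102.743; 4: μ=7.7, E[X²]=118.58.
E[X] = 0.49·5.1 + 0.15·7.6 + 0.17·9.95 + 0.19·7.7 = 6.7935.
E[X²] = 0.49·27.09 + 0.15·65.36 + 0.17·102.743 + 0.19·118.58 = 63.0747.
Var(X) = E[X²] − (E[X])² = 63.0747 − 46.1516 = 16.923.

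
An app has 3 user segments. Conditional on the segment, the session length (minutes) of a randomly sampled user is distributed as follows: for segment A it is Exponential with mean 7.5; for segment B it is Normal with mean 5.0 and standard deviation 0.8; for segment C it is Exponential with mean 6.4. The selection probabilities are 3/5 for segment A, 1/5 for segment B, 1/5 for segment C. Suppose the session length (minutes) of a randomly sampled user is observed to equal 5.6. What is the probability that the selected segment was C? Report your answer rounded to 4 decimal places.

0.1032

Likelihoods f(5.6 | ·): A: 0.0631925; B: 0.376422; C: 0.0651347.
Posterior ∝ prior × likelihood. Numerator for C: 0.2·0.0651347 = 0.0130269.
Normalizing constant: 0.6·0.0631925 + 0.2·0.376422 + 0.2·0.0651347 = 0.126227.
P(C | observation) = 0.0130269 / 0.126227 = 0.103203.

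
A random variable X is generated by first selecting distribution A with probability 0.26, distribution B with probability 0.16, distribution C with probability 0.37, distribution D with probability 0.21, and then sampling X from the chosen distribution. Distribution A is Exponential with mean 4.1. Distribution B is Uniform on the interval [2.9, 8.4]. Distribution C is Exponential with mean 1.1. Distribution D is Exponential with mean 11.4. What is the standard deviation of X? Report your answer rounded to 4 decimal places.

6.8533

Per component, A: μ=4.1, E[X²]=33.62; B: μ=5.65, E[X²]=34.4433; C: μ=1.1, E[X²]=2.42; D: μ=11.4, E[X²]=259.92.
E[X] = 0.26·4.1 + 0.16·5.65 + 0.37·1.1 + 0.21·11.4 = 4.771.
E[X²] = 0.26·33.62 + 0.16·34.4433 + 0.37·2.42 + 0.21·259.92 = 69.7307.
Var(X) = E[X²] − (E[X])² = 69.7307 − 22.7624 = 46.9683.
SD(X) = √46.9683 = 6.85334.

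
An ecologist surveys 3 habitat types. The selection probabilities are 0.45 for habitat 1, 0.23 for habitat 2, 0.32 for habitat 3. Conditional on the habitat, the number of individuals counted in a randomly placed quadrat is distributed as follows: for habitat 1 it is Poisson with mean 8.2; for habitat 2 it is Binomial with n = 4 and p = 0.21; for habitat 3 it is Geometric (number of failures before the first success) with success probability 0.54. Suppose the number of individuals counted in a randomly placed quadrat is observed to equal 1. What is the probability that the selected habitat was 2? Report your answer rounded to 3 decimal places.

0.542

Likelihoods P(X=1 | ·): 1: 0.00225216; 2: 0.414153; 3: 0.2484.
Posterior ∝ prior × likelihood. Numerator for 2: 0.23·0.414153 = 0.0952551.
Normalizing constant: 0.45·0.00225216 + 0.23·0.414153 + 0.32·0.2484 = 0.175757.
P(2 | observation) = 0.0952551 / 0.175757 = 0.541972.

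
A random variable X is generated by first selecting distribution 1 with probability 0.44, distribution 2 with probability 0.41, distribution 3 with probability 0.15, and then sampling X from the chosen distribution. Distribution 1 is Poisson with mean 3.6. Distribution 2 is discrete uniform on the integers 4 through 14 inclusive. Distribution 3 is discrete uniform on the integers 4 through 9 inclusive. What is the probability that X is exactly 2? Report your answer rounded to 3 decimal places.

Conditional on each component, P(X = 2): 1: 0.177058; 2: 0; 3: 0.
By total probability, P(X = 2) = 0.44·0.177058 + 0.41·0 + 0.15·0 = 0.0779054.

0.078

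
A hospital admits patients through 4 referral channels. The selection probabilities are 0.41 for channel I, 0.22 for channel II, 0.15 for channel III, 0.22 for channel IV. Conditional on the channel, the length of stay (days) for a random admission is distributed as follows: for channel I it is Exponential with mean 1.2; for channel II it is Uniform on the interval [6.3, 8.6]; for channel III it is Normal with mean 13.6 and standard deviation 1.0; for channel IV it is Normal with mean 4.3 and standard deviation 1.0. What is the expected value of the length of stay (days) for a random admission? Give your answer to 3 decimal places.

5.117

Component means — I: 1.2; II: 7.45; III: 13.6; IV: 4.3.
E[X] = 0.41·1.2 + 0.22·7.45 + 0.15·13.6 + 0.22·4.3 = 5.117.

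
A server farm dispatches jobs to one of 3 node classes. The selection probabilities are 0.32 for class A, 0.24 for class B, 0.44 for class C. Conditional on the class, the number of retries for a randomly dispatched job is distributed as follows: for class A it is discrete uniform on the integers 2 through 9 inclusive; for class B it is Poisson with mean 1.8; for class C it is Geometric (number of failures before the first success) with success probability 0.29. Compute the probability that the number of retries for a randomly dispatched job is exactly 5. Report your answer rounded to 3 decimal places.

0.069

Conditional on each class, P(X = 5): A: 0.125; B: 0.0260286; C: 0.0523227.
By total probability, P(X = 5) = 0.32·0.125 + 0.24·0.0260286 + 0.44·0.0523227 = 0.0692688.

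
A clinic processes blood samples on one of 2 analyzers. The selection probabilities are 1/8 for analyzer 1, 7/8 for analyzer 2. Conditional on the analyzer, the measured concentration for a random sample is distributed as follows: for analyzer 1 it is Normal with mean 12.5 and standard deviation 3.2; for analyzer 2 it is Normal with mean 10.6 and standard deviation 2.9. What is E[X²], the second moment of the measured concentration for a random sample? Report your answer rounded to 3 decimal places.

126.485

For each component E[X²] = Var + (mean)², giving 1: 166.49; 2: 120.77.
Overall E[X²] = 0.125·166.49 + 0.875·120.77 = 126.485.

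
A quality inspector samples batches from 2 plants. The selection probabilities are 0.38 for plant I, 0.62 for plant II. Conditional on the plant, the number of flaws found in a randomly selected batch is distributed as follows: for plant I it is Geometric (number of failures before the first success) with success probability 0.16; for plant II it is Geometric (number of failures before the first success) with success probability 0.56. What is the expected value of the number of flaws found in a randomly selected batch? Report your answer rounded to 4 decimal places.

2.4821

Component means — I: 5.25; II: 0.785714.
E[X] = 0.38·5.25 + 0.62·0.785714 = 2.48214.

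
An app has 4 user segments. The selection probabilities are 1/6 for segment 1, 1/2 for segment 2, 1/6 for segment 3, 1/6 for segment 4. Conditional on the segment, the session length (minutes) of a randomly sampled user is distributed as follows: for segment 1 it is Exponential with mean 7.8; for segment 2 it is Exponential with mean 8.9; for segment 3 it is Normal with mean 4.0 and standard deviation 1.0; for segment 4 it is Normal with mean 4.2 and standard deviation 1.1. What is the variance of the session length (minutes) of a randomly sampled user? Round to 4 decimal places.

54.8181

Per component, 1: μ=7.8, E[X²]=121.68; 2: μ=8.9, E[X²]=158.42; 3: μ=4, E[X²]=17; 4: μ=4.2, E[X²]=18.85.
E[X] = 0.166667·7.8 + 0.5·8.9 + 0.166667·4 + 0.166667·4.2 = 7.11667.
E[X²] = 0.166667·121.68 + 0.5·158.42 + 0.166667·17 + 0.166667·18.85 = 105.465.
Var(X) = E[X²] − (E[X])² = 105.465 − 50.6469 = 54.8181.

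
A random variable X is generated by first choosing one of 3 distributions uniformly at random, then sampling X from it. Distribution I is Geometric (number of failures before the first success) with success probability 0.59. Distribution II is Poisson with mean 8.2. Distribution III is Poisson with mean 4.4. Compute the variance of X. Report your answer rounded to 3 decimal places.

Per component, I: μ=0.694915, E[X²]=1.66073; II: μ=8.2, E[X²]=75.44; III: μ=4.4, E[X²]=23.76.
E[X] = 0.333333·0.694915 + 0.333333·8.2 + 0.333333·4.4 = 4.43164.
E[X²] = 0.333333·1.66073 + 0.333333·75.44 + 0.333333·23.76 = 33.6202.
Var(X) = E[X²] − (E[X])² = 33.6202 − 19.6394 = 13.9808.

13.981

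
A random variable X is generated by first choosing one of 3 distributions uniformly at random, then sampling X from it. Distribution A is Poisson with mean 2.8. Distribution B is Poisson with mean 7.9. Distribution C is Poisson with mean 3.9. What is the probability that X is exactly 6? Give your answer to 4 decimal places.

Conditional on each component, P(X = 6): A: 0.0406997; B: 0.125171; C: 0.0989251.
By total probability, P(X = 6) = 0.333333·0.0406997 + 0.333333·0.125171 + 0.333333·0.0989251 = 0.0882653.

0.0883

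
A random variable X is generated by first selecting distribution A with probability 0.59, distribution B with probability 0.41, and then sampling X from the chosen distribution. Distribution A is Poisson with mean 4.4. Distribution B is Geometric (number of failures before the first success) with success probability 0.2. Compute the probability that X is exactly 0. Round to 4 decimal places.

Conditional on each component, P(X = 0): A: 0.0122773; B: 0.2.
By total probability, P(X = 0) = 0.59·0.0122773 + 0.41·0.2 = 0.0892436.

0.0892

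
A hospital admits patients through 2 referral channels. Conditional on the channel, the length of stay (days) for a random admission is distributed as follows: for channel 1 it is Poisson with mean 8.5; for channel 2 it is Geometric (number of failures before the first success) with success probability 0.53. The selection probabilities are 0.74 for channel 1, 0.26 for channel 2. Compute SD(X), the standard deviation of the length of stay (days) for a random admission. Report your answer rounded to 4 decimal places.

Per component, 1: μ=8.5, E[X²]=80.75; 2: μ=0.886792, E[X²]=2.45959.
E[X] = 0.74·8.5 + 0.26·0.886792 = 6.52057.
E[X²] = 0.74·80.75 + 0.26·2.45959 = 60.3945.
Var(X) = E[X²] − (E[X])² = 60.3945 − 42.5178 = 17.8767.
SD(X) = √17.8767 = 4.22809.

4.2281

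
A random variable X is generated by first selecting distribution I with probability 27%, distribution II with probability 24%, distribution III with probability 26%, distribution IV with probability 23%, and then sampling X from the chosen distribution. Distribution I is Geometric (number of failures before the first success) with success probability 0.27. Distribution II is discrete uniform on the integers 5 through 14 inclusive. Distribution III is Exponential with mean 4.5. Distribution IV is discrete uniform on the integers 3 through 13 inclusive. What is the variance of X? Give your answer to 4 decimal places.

19.6270

Per component, I: μ=2.7037, E[X²]=17.3237; II: μ=9.5, E[X²]=98.5; III: μ=4.5, E[X²]=40.5; IV: μ=8, E[X²]=74.
E[X] = 0.27·2.7037 + 0.24·9.5 + 0.26·4.5 + 0.23·8 = 6.02.
E[X²] = 0.27·17.3237 + 0.24·98.5 + 0.26·40.5 + 0.23·74 = 55.8674.
Var(X) = E[X²] − (E[X])² = 55.8674 − 36.2404 = 19.627.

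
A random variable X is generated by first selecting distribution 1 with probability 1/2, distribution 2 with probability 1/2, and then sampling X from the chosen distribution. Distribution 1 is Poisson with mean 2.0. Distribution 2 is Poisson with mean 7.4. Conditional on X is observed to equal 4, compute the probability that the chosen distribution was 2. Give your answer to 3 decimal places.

Likelihoods P(X=4 | ·): 1: 0.0902235; 2: 0.0763724.
Posterior ∝ prior × likelihood. Numerator for 2: 0.5·0.0763724 = 0.0381862.
Normalizing constant: 0.5·0.0902235 + 0.5·0.0763724 = 0.083298.
P(2 | observation) = 0.0381862 / 0.083298 = 0.458429.

0.458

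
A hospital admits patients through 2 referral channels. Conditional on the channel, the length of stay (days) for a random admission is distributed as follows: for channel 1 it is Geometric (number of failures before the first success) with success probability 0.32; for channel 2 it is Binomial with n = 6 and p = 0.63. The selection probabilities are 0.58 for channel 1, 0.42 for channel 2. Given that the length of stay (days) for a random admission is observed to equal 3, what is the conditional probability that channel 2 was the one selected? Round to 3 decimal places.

Likelihoods P(X=3 | ·): 1: 0.100618; 2: 0.253313.
Posterior ∝ prior × likelihood. Numerator for 2: 0.42·0.253313 = 0.106391.
Normalizing constant: 0.58·0.100618 + 0.42·0.253313 = 0.16475.
P(2 | observation) = 0.106391 / 0.16475 = 0.645775.

0.646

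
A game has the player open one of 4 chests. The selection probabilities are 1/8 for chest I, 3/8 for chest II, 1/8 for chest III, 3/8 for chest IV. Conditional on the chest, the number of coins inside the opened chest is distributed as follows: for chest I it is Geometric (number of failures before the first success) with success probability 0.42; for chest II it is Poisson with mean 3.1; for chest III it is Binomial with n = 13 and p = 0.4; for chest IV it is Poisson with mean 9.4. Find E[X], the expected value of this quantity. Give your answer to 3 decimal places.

Component means — I: 1.38095; II: 3.1; III: 5.2; IV: 9.4.
E[X] = 0.125·1.38095 + 0.375·3.1 + 0.125·5.2 + 0.375·9.4 = 5.51012.

5.510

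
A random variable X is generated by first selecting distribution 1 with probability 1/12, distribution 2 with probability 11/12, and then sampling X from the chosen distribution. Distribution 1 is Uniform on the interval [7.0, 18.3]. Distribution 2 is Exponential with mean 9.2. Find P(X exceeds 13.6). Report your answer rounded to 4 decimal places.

0.2437

Conditional on each component, P(X > 13.6): 1: 0.415929; 2: 0.228034.
By total probability, P(X > 13.6) = 0.0833333·0.415929 + 0.916667·0.228034 = 0.243692.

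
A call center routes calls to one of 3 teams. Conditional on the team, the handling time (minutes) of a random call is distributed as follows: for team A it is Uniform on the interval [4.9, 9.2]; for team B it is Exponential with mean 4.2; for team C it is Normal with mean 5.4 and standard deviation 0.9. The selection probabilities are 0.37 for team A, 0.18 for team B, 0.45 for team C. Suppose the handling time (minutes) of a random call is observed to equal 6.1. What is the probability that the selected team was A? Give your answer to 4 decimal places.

0.3534

Likelihoods f(6.1 | ·): A: 0.232558; B: 0.0557173; C: 0.327572.
Posterior ∝ prior × likelihood. Numerator for A: 0.37·0.232558 = 0.0860465.
Normalizing constant: 0.37·0.232558 + 0.18·0.0557173 + 0.45·0.327572 = 0.243483.
P(A | observation) = 0.0860465 / 0.243483 = 0.353398.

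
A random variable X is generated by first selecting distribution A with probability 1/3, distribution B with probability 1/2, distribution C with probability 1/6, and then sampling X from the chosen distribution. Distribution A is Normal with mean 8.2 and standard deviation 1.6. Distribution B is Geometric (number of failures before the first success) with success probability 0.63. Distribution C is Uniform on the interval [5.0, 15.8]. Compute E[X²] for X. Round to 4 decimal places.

43.5519

For each component E[X²] = Var + (mean)², giving A: 69.8; B: 1.27715; C: 117.88.
Overall E[X²] = 0.333333·69.8 + 0.5·1.27715 + 0.166667·117.88 = 43.5519.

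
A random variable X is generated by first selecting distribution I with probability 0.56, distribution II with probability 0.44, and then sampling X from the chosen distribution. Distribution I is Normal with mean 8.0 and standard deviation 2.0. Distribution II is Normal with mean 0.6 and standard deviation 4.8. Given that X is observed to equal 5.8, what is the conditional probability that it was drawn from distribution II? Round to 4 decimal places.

0.2500

Likelihoods f(5.8 | ·): I: 0.108926; II: 0.0462192.
Posterior ∝ prior × likelihood. Numerator for II: 0.44·0.0462192 = 0.0203364.
Normalizing constant: 0.56·0.108926 + 0.44·0.0462192 = 0.0813351.
P(II | observation) = 0.0203364 / 0.0813351 = 0.250033.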